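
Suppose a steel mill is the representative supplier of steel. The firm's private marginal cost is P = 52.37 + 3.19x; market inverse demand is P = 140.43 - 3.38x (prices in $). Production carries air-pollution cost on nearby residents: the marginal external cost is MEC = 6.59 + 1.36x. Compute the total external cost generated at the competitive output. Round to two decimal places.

$210.49

Market equilibrium (private): 52.37 + 3.19x = 140.43 - 3.38x → x_m = 13.4033.
Total external cost = ∫₀^{x_m} (6.59 + 1.36x) dx = 6.59×13.4033 + ½×1.36×13.4033² = 210.4887.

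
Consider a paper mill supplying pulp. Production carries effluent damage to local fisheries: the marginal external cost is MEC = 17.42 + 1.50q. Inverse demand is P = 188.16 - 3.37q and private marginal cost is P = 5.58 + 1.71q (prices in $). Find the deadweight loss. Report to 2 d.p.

DWL = $386.64

Market equilibrium (private): 5.58 + 1.71q = 188.16 - 3.37q → q_m = 35.9409.
Social marginal cost = private MC + MEC = 23.00 + 3.21q.
Set SMC = demand: 23.00 + 3.21q = 188.16 - 3.37q → q* = 25.1003.
Between q* and q_m the wedge SMC − demand runs linearly from 0 to MEC(q_m), so the loss is a triangle.
DWL = ½ × 10.8406 × 71.3314 = 386.6376.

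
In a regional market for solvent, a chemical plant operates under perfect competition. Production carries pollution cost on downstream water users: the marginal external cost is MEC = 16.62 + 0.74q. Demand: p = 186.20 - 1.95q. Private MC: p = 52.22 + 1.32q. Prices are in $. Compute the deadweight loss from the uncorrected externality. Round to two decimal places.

DWL = $274.73

Market equilibrium (private): 52.22 + 1.32q = 186.20 - 1.95q → q_m = 40.9725.
Social marginal cost = private MC + MEC = 68.84 + 2.06q.
Set SMC = demand: 68.84 + 2.06q = 186.20 - 1.95q → q* = 29.2668.
The loss is the area between SMC and demand from q* to q_m; with linear curves that's a triangle of height MEC(q_m).
DWL = ½ × 11.7057 × 46.9396 = 274.7304.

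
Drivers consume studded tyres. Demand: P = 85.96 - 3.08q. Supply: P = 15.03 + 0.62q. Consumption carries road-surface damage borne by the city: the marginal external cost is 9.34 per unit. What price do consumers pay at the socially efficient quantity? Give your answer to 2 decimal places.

Social marginal benefit = demand − MEC = 76.62 - 3.08q.
Set SMB = MC: 76.62 - 3.08q = 15.03 + 0.62q → q* = 16.6459.
Consumer price on the demand curve at q*: 85.96 − 3.08×16.6459 = 34.6906.

P = 34.69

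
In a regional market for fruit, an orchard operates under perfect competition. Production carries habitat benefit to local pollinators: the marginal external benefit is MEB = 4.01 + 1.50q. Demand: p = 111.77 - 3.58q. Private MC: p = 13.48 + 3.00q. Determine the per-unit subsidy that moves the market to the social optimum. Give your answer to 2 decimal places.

Social marginal cost = private MC − MEB = 9.47 + 1.50q.
Set SMC = demand: 9.47 + 1.50q = 111.77 - 3.58q → q* = 20.1378.
The Pigouvian subsidy equals MEB at q*: 4.01 + 1.50×20.1378 = 34.2167.

subsidy = 34.22 per unit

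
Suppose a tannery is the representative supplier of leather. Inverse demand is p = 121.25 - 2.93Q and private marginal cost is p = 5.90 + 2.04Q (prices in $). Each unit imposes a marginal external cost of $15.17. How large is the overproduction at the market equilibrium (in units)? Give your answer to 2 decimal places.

3.05 units

Market equilibrium (private): 5.90 + 2.04Q = 121.25 - 2.93Q → Q_m = 23.2093.
Social marginal cost = private MC + MEC = 21.07 + 2.04Q.
Set SMC = demand: 21.07 + 2.04Q = 121.25 - 2.93Q → Q* = 20.1569.
Gap = |23.2093 − 20.1569| = 3.0524.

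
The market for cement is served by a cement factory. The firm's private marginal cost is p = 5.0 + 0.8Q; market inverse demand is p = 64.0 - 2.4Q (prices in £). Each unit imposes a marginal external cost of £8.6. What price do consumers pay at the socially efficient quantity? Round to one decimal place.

P = £26.2

Social marginal cost = private MC + MEC = 13.6 + 0.8Q.
Set SMC = demand: 13.6 + 0.8Q = 64.0 - 2.4Q → Q* = 15.7500.
Consumer price on the demand curve at Q*: 64.0 − 2.4×15.7500 = 26.2000.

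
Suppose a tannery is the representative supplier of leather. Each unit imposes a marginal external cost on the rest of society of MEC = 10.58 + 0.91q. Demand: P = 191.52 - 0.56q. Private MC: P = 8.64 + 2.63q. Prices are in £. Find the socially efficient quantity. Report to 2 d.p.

Social marginal cost = private MC + MEC = 19.22 + 3.54q.
Set SMC = demand: 19.22 + 3.54q = 191.52 - 0.56q → q* = 42.0244.

q* = 42.02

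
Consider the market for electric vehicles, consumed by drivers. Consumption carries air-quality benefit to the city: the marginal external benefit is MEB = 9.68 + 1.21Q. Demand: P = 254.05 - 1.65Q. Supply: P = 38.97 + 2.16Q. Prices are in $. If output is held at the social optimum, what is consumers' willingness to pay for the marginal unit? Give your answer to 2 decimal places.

Social marginal benefit = demand + MEB = 263.73 - 0.44Q.
Set SMB = MC: 263.73 - 0.44Q = 38.97 + 2.16Q → Q* = 86.4462.
Consumer price on the demand curve at Q*: 254.05 − 1.65×86.4462 = 111.4138.

P = $111.41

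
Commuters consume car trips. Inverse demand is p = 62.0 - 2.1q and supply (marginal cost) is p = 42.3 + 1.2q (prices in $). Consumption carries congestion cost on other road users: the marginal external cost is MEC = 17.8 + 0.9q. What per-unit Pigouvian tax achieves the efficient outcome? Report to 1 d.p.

tax = $18.2 per unit

Social marginal benefit = demand − MEC = 44.2 - 3.0q.
Set SMB = MC: 44.2 - 3.0q = 42.3 + 1.2q → q* = 0.4524.
The Pigouvian tax equals MEC at q*: 17.8 + 0.9×0.4524 = 18.2072.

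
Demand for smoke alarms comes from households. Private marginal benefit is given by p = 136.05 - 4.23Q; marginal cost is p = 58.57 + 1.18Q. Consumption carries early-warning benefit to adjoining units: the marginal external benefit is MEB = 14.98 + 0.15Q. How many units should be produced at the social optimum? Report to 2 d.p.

Q* = 17.58

Social marginal benefit = demand + MEB = 151.03 - 4.08Q.
Set SMB = MC: 151.03 - 4.08Q = 58.57 + 1.18Q → Q* = 17.5779.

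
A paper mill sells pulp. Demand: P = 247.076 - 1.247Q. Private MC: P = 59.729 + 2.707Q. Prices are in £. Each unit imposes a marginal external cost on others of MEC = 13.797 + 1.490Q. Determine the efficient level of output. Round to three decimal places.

Social marginal cost = private MC + MEC = 73.526 + 4.197Q.
Set SMC = demand: 73.526 + 4.197Q = 247.076 - 1.247Q → Q* = 31.8791.

Q* = 31.879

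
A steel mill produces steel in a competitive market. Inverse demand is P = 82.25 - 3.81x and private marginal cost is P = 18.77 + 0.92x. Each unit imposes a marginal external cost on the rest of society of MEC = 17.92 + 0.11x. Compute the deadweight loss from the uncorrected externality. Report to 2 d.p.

Market equilibrium (private): 18.77 + 0.92x = 82.25 - 3.81x → x_m = 13.4207.
Social marginal cost = private MC + MEC = 36.69 + 1.03x.
Set SMC = demand: 36.69 + 1.03x = 82.25 - 3.81x → x* = 9.4132.
Between x* and x_m the wedge SMC − demand runs linearly from 0 to MEC(x_m), so the loss is a triangle.
DWL = ½ × 4.0075 × 19.3963 = 38.8653.

DWL = 38.87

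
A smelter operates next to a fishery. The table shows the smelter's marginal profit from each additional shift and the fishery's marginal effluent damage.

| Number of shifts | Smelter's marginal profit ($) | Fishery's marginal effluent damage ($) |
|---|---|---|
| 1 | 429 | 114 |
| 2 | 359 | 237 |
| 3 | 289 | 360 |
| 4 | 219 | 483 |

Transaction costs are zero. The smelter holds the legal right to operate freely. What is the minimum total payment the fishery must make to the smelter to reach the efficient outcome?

Left alone the smelter would choose level 4 (marginal profit stays positive).
Efficient level: k* = 2 (marginal profit ≥ marginal effluent damage through 2).
The fishery must at least cover the smelter's forgone profit from cutting 4→2: 289 + 219 = 508.

$508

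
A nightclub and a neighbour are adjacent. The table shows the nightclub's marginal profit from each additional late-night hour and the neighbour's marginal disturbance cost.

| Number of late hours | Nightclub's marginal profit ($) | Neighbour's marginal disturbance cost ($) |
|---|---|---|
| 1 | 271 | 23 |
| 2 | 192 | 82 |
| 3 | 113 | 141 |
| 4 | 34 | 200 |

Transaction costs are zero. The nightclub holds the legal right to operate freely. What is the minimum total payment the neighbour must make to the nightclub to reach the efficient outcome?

$147

Left alone the nightclub would choose level 4 (marginal profit stays positive).
Efficient level: k* = 2 (marginal profit ≥ marginal disturbance cost through 2).
The neighbour must at least cover the nightclub's forgone profit from cutting 4→2: 113 + 34 = 147.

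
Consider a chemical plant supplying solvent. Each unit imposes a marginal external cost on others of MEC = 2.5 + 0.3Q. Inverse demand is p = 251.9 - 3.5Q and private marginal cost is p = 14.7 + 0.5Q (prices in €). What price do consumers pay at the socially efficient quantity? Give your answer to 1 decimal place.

P = €60.9

Social marginal cost = private MC + MEC = 17.2 + 0.8Q.
Set SMC = demand: 17.2 + 0.8Q = 251.9 - 3.5Q → Q* = 54.5814.
Consumer price on the demand curve at Q*: 251.9 − 3.5×54.5814 = 60.8651.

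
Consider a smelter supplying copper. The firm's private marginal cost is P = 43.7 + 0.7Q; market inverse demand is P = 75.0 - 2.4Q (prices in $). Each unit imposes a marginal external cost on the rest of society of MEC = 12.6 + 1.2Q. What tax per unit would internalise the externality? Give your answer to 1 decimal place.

Social marginal cost = private MC + MEC = 56.3 + 1.9Q.
Set SMC = demand: 56.3 + 1.9Q = 75.0 - 2.4Q → Q* = 4.3488.
The Pigouvian tax equals MEC at Q*: 12.6 + 1.2×4.3488 = 17.8186.

tax = $17.8 per unit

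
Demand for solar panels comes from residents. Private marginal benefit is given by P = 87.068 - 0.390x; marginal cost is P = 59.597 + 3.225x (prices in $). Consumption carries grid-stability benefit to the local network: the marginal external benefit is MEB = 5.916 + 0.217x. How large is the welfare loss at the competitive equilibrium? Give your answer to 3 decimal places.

Market equilibrium (private): 59.597 + 3.225x = 87.068 - 0.390x → x_m = 7.5992.
Social marginal benefit = demand + MEB = 92.984 - 0.173x.
Set SMB = MC: 92.984 - 0.173x = 59.597 + 3.225x → x* = 9.8255.
The welfare-loss triangle has base |x_m − x*| and height MEB(x_m) (the vertical gap between SMB and MC is zero at x* and MEB at x_m).
DWL = ½ × 2.2263 × 7.5650 = 8.4210.

DWL = $8.421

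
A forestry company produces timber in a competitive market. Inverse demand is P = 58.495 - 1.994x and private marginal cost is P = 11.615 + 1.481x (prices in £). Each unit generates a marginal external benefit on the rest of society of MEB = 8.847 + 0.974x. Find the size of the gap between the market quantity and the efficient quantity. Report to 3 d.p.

Market equilibrium (private): 11.615 + 1.481x = 58.495 - 1.994x → x_m = 13.4906.
Social marginal cost = private MC − MEB = 2.768 + 0.507x.
Set SMC = demand: 2.768 + 0.507x = 58.495 - 1.994x → x* = 22.2819.
Gap = |13.4906 − 22.2819| = 8.7913.

8.791 units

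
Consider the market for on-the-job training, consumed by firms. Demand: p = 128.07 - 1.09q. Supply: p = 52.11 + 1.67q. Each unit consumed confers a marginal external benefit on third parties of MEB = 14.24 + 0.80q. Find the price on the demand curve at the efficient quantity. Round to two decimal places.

Social marginal benefit = demand + MEB = 142.31 - 0.29q.
Set SMB = MC: 142.31 - 0.29q = 52.11 + 1.67q → q* = 46.0204.
Consumer price on the demand curve at q*: 128.07 − 1.09×46.0204 = 77.9078.

P = 77.91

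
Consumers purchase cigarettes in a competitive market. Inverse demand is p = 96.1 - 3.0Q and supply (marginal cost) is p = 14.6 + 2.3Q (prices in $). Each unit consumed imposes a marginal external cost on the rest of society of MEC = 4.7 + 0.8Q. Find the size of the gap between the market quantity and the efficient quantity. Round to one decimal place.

Market equilibrium (private): 14.6 + 2.3Q = 96.1 - 3.0Q → Q_m = 15.3774.
Social marginal benefit = demand − MEC = 91.4 - 3.8Q.
Set SMB = MC: 91.4 - 3.8Q = 14.6 + 2.3Q → Q* = 12.5902.
Gap = |15.3774 − 12.5902| = 2.7872.

2.8 units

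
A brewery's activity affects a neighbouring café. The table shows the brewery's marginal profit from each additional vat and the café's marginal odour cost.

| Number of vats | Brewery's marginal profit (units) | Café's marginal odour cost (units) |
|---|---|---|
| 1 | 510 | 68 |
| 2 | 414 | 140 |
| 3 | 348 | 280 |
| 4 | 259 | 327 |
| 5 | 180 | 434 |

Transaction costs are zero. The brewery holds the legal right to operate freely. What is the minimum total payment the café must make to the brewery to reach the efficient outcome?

439

Left alone the brewery would choose level 5 (marginal profit stays positive).
Efficient level: k* = 3 (marginal profit ≥ marginal odour cost through 3).
The café must at least cover the brewery's forgone profit from cutting 5→3: 259 + 180 = 439.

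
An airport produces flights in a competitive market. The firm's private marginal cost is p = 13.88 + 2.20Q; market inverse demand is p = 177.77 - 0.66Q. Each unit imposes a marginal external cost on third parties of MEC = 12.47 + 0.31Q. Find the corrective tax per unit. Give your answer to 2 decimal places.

tax = 27.28 per unit

Social marginal cost = private MC + MEC = 26.35 + 2.51Q.
Set SMC = demand: 26.35 + 2.51Q = 177.77 - 0.66Q → Q* = 47.7666.
The Pigouvian tax equals MEC at Q*: 12.47 + 0.31×47.7666 = 27.2776.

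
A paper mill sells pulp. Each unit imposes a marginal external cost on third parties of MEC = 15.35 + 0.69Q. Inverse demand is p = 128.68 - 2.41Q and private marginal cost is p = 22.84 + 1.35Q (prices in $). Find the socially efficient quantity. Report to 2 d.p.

Social marginal cost = private MC + MEC = 38.19 + 2.04Q.
Set SMC = demand: 38.19 + 2.04Q = 128.68 - 2.41Q → Q* = 20.3348.

Q* = 20.33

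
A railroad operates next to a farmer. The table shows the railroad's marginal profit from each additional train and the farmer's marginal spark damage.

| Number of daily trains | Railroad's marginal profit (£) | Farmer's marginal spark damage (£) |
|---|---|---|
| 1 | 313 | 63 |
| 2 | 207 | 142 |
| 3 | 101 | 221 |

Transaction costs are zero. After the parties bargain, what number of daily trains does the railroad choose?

Bargaining reaches the level where marginal profit last exceeds marginal spark damage.
That holds through level 2 (207 ≥ 142) but not at 3 (101 < 221).

2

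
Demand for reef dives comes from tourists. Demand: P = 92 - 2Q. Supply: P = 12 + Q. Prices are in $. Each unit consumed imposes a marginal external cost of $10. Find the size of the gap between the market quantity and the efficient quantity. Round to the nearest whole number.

Market equilibrium (private): 12 + Q = 92 - 2Q → Q_m = 26.6667.
Social marginal benefit = demand − MEC = 82 - 2Q.
Set SMB = MC: 82 - 2Q = 12 + Q → Q* = 23.3333.
Gap = |26.6667 − 23.3333| = 3.3334.

3 units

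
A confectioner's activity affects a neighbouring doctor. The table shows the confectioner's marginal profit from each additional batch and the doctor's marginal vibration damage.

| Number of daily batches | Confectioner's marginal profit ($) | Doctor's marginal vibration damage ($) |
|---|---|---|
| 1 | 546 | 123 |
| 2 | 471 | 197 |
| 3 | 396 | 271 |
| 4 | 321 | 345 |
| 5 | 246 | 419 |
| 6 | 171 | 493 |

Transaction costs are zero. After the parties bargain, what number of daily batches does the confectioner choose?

3

Bargaining reaches the level where marginal profit last exceeds marginal vibration damage.
That holds through level 3 (396 ≥ 271) but not at 4 (321 < 345).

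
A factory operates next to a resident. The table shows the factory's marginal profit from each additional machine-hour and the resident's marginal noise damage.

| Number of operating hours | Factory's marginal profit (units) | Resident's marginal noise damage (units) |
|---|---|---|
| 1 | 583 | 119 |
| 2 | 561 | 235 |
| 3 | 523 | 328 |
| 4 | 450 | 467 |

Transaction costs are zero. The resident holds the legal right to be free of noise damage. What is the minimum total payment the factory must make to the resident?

Efficient level: marginal profit ≥ marginal noise damage through level 3, so k* = 3.
With the resident holding the right, the factory must at least compensate total damage at k*: 119 + 235 + 328 = 682.

682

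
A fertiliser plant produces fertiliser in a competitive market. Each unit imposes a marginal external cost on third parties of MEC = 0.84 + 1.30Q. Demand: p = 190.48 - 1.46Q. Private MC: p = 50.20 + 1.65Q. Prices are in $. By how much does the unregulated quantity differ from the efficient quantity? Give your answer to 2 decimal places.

13.49 units

Market equilibrium (private): 50.20 + 1.65Q = 190.48 - 1.46Q → Q_m = 45.1061.
Social marginal cost = private MC + MEC = 51.04 + 2.95Q.
Set SMC = demand: 51.04 + 2.95Q = 190.48 - 1.46Q → Q* = 31.6190.
Gap = |45.1061 − 31.6190| = 13.4871.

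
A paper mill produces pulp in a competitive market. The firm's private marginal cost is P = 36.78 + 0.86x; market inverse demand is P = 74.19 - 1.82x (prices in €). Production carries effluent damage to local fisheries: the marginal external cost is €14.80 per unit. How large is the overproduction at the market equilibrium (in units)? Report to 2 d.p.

Market equilibrium (private): 36.78 + 0.86x = 74.19 - 1.82x → x_m = 13.9590.
Social marginal cost = private MC + MEC = 51.58 + 0.86x.
Set SMC = demand: 51.58 + 0.86x = 74.19 - 1.82x → x* = 8.4366.
Gap = |13.9590 − 8.4366| = 5.5224.

5.52 units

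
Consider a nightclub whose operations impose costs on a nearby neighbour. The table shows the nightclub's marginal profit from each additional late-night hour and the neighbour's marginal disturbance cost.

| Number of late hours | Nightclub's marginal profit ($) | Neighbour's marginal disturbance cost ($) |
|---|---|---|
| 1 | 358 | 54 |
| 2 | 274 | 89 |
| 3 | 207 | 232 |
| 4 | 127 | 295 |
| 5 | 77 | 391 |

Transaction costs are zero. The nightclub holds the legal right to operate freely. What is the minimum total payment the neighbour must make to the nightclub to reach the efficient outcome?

$411

Left alone the nightclub would choose level 5 (marginal profit stays positive).
Efficient level: k* = 2 (marginal profit ≥ marginal disturbance cost through 2).
The neighbour must at least cover the nightclub's forgone profit from cutting 5→2: 207 + 127 + 77 = 411.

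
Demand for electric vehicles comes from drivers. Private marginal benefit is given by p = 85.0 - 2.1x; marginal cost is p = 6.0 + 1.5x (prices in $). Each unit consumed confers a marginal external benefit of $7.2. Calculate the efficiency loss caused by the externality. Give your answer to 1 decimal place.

DWL = $7.2

Market equilibrium (private): 6.0 + 1.5x = 85.0 - 2.1x → x_m = 21.9444.
Social marginal benefit = demand + MEB = 92.2 - 2.1x.
Set SMB = MC: 92.2 - 2.1x = 6.0 + 1.5x → x* = 23.9444.
Height of the DWL triangle at x_m is SMB(x_m) − MC(x_m) = MEB(x_m) = 7.2000.
DWL = ½ × 2.0000 × 7.2000 = 7.2000.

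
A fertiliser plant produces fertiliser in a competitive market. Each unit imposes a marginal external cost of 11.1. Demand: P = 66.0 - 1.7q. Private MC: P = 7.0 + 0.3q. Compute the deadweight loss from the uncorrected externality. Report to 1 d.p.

DWL = 30.8

Market equilibrium (private): 7.0 + 0.3q = 66.0 - 1.7q → q_m = 29.5000.
Social marginal cost = private MC + MEC = 18.1 + 0.3q.
Set SMC = demand: 18.1 + 0.3q = 66.0 - 1.7q → q* = 23.9500.
The loss is the area between SMC and demand from q* to q_m; with linear curves that's a triangle of height MEC(q_m).
DWL = ½ × 5.5500 × 11.1000 = 30.8025.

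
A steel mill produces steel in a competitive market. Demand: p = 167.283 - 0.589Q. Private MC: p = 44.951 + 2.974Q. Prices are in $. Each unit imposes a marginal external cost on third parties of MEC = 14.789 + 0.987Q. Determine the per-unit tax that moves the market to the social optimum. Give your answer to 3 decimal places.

Social marginal cost = private MC + MEC = 59.740 + 3.961Q.
Set SMC = demand: 59.740 + 3.961Q = 167.283 - 0.589Q → Q* = 23.6358.
The Pigouvian tax equals MEC at Q*: 14.789 + 0.987×23.6358 = 38.1175.

tax = $38.118 per unit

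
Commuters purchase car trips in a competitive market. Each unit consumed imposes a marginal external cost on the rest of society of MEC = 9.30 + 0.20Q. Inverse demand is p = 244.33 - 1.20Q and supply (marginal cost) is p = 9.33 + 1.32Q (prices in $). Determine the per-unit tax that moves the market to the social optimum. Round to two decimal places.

Social marginal benefit = demand − MEC = 235.03 - 1.40Q.
Set SMB = MC: 235.03 - 1.40Q = 9.33 + 1.32Q → Q* = 82.9779.
The Pigouvian tax equals MEC at Q*: 9.30 + 0.20×82.9779 = 25.8956.

tax = $25.90 per unit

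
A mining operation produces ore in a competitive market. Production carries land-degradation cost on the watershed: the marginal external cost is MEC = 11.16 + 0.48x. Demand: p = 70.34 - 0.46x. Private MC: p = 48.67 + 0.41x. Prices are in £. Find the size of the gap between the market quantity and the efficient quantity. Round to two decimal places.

Market equilibrium (private): 48.67 + 0.41x = 70.34 - 0.46x → x_m = 24.9080.
Social marginal cost = private MC + MEC = 59.83 + 0.89x.
Set SMC = demand: 59.83 + 0.89x = 70.34 - 0.46x → x* = 7.7852.
Gap = |24.9080 − 7.7852| = 17.1228.

17.12 units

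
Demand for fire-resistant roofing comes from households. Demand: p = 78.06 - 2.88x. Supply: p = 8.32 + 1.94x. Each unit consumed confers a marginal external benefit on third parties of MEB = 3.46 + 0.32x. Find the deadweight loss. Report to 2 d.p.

DWL = 7.27

Market equilibrium (private): 8.32 + 1.94x = 78.06 - 2.88x → x_m = 14.4689.
Social marginal benefit = demand + MEB = 81.52 - 2.56x.
Set SMB = MC: 81.52 - 2.56x = 8.32 + 1.94x → x* = 16.2667.
The loss is the area between SMB and MC from x* to x_m; with linear curves that's a triangle of height MEB(x_m).
DWL = ½ × 1.7978 × 8.0900 = 7.2721.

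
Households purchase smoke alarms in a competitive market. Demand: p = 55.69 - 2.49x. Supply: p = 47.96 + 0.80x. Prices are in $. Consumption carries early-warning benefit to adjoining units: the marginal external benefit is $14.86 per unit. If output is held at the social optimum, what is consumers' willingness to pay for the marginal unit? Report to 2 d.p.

Social marginal benefit = demand + MEB = 70.55 - 2.49x.
Set SMB = MC: 70.55 - 2.49x = 47.96 + 0.80x → x* = 6.8663.
Consumer price on the demand curve at x*: 55.69 − 2.49×6.8663 = 38.5929.

P = $38.59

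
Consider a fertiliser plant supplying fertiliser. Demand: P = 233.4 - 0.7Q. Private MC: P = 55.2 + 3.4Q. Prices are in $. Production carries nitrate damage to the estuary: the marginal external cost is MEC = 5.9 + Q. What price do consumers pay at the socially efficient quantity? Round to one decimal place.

Social marginal cost = private MC + MEC = 61.1 + 4.4Q.
Set SMC = demand: 61.1 + 4.4Q = 233.4 - 0.7Q → Q* = 33.7843.
Consumer price on the demand curve at Q*: 233.4 − 0.7×33.7843 = 209.7510.

P = $209.8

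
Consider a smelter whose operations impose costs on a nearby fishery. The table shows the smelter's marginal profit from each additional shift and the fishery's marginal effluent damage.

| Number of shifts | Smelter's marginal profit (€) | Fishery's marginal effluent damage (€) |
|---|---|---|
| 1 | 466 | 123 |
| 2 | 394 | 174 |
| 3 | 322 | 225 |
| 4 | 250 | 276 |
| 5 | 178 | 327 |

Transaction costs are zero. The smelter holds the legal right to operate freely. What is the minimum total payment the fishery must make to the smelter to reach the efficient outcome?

€428

Left alone the smelter would choose level 5 (marginal profit stays positive).
Efficient level: k* = 3 (marginal profit ≥ marginal effluent damage through 3).
The fishery must at least cover the smelter's forgone profit from cutting 5→3: 250 + 178 = 428.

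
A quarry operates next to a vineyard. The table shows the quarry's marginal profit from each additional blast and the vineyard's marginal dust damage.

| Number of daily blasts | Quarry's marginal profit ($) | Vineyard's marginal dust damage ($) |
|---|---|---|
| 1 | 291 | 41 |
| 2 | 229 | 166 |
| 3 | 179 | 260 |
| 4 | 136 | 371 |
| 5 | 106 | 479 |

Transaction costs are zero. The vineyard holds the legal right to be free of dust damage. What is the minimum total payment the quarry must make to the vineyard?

Efficient level: marginal profit ≥ marginal dust damage through level 2, so k* = 2.
With the vineyard holding the right, the quarry must at least compensate total damage at k*: 41 + 166 = 207.

$207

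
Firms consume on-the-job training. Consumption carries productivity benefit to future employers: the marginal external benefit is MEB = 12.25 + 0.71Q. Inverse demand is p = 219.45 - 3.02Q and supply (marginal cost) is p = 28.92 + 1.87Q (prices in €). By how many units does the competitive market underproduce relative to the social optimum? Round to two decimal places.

9.55 units

Market equilibrium (private): 28.92 + 1.87Q = 219.45 - 3.02Q → Q_m = 38.9632.
Social marginal benefit = demand + MEB = 231.70 - 2.31Q.
Set SMB = MC: 231.70 - 2.31Q = 28.92 + 1.87Q → Q* = 48.5120.
Gap = |38.9632 − 48.5120| = 9.5488.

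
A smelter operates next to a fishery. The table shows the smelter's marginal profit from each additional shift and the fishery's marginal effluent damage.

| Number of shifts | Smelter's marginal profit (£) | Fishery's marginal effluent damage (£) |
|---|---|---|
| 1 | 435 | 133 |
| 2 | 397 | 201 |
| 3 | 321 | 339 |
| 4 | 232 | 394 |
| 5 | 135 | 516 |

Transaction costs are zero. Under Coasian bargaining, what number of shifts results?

2

Bargaining reaches the level where marginal profit last exceeds marginal effluent damage.
That holds through level 2 (397 ≥ 201) but not at 3 (321 < 339).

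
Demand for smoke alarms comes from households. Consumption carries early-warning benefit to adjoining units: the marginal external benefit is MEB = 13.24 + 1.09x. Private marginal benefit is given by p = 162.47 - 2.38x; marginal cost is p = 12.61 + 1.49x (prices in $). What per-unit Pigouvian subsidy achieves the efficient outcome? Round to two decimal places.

Social marginal benefit = demand + MEB = 175.71 - 1.29x.
Set SMB = MC: 175.71 - 1.29x = 12.61 + 1.49x → x* = 58.6691.
The Pigouvian subsidy equals MEB at x*: 13.24 + 1.09×58.6691 = 77.1893.

subsidy = $77.19 per unit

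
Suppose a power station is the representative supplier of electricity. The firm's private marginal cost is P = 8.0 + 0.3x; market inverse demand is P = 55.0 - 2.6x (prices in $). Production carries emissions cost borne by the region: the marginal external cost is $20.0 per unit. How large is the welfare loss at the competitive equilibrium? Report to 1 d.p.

Market equilibrium (private): 8.0 + 0.3x = 55.0 - 2.6x → x_m = 16.2069.
Social marginal cost = private MC + MEC = 28.0 + 0.3x.
Set SMC = demand: 28.0 + 0.3x = 55.0 - 2.6x → x* = 9.3103.
The loss is the area between SMC and demand from x* to x_m; with linear curves that's a triangle of height MEC(x_m).
DWL = ½ × 6.8966 × 20.0000 = 68.9660.

DWL = $69.0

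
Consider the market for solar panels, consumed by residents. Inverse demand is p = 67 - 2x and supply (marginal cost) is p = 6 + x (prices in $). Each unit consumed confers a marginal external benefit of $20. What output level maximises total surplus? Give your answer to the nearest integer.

Social marginal benefit = demand + MEB = 87 - 2x.
Set SMB = MC: 87 - 2x = 6 + x → x* = 27.0000.

x* = 27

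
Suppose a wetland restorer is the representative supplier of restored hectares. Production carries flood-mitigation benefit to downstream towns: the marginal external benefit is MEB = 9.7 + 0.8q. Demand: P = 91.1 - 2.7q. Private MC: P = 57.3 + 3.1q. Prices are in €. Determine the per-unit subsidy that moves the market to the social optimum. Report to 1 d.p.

Social marginal cost = private MC − MEB = 47.6 + 2.3q.
Set SMC = demand: 47.6 + 2.3q = 91.1 - 2.7q → q* = 8.7000.
The Pigouvian subsidy equals MEB at q*: 9.7 + 0.8×8.7000 = 16.6600.

subsidy = €16.7 per unit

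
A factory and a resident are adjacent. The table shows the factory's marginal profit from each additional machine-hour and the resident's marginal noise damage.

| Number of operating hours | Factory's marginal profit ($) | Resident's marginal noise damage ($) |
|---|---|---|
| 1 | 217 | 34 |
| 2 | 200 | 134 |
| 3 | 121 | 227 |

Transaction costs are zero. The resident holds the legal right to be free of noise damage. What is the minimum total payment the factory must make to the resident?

Efficient level: marginal profit ≥ marginal noise damage through level 2, so k* = 2.
With the resident holding the right, the factory must at least compensate total damage at k*: 34 + 134 = 168.

$168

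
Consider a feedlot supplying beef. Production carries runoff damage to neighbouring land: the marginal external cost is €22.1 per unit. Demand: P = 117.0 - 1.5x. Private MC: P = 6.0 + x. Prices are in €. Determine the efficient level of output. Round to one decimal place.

x* = 35.6

Social marginal cost = private MC + MEC = 28.1 + x.
Set SMC = demand: 28.1 + x = 117.0 - 1.5x → x* = 35.5600.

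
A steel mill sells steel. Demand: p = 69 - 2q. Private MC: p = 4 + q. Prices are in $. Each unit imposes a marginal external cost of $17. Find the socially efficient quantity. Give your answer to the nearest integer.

Social marginal cost = private MC + MEC = 21 + q.
Set SMC = demand: 21 + q = 69 - 2q → q* = 16.0000.

q* = 16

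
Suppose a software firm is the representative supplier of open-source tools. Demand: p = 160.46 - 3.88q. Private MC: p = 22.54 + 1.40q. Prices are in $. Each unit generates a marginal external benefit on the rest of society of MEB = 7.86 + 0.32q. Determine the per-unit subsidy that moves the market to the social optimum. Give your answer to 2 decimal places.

Social marginal cost = private MC − MEB = 14.68 + 1.08q.
Set SMC = demand: 14.68 + 1.08q = 160.46 - 3.88q → q* = 29.3911.
The Pigouvian subsidy equals MEB at q*: 7.86 + 0.32×29.3911 = 17.2652.

subsidy = $17.27 per unit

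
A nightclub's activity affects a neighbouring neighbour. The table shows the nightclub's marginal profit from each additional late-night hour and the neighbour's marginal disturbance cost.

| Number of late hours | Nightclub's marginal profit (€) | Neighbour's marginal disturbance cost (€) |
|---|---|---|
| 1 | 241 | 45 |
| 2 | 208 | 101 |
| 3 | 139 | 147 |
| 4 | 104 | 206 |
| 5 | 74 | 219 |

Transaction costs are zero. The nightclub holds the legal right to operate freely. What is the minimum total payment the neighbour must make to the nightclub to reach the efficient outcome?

€317

Left alone the nightclub would choose level 5 (marginal profit stays positive).
Efficient level: k* = 2 (marginal profit ≥ marginal disturbance cost through 2).
The neighbour must at least cover the nightclub's forgone profit from cutting 5→2: 139 + 104 + 74 = 317.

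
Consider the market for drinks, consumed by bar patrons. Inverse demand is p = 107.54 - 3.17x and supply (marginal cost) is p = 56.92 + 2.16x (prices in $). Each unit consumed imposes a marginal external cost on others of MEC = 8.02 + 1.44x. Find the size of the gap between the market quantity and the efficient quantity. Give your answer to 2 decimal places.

3.20 units

Market equilibrium (private): 56.92 + 2.16x = 107.54 - 3.17x → x_m = 9.4972.
Social marginal benefit = demand − MEC = 99.52 - 4.61x.
Set SMB = MC: 99.52 - 4.61x = 56.92 + 2.16x → x* = 6.2925.
Gap = |9.4972 − 6.2925| = 3.2047.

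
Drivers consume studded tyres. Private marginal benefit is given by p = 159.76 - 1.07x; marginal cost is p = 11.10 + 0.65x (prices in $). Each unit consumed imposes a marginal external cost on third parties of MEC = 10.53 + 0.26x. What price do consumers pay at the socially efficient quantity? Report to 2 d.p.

Social marginal benefit = demand − MEC = 149.23 - 1.33x.
Set SMB = MC: 149.23 - 1.33x = 11.10 + 0.65x → x* = 69.7626.
Consumer price on the demand curve at x*: 159.76 − 1.07×69.7626 = 85.1140.

P = $85.11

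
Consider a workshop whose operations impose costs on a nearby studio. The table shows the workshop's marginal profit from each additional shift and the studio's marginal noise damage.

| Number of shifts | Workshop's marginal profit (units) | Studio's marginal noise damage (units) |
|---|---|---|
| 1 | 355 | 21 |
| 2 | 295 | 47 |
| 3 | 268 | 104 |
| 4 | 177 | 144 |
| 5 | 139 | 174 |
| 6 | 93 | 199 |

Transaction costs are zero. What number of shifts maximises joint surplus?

Bargaining reaches the level where marginal profit last exceeds marginal noise damage.
That holds through level 4 (177 ≥ 144) but not at 5 (139 < 174).

4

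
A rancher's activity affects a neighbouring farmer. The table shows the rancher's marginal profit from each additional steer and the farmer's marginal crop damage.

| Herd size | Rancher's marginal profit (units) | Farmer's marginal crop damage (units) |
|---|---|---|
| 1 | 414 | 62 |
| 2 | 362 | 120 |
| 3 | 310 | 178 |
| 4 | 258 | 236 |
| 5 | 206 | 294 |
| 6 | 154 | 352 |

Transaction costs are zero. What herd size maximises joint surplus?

Bargaining reaches the level where marginal profit last exceeds marginal crop damage.
That holds through level 4 (258 ≥ 236) but not at 5 (206 < 294).

4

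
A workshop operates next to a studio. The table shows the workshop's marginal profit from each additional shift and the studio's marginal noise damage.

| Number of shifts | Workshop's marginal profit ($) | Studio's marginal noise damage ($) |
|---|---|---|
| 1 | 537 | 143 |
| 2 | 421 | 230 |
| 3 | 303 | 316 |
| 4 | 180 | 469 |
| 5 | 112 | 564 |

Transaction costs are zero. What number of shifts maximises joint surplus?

2

Bargaining reaches the level where marginal profit last exceeds marginal noise damage.
That holds through level 2 (421 ≥ 230) but not at 3 (303 < 316).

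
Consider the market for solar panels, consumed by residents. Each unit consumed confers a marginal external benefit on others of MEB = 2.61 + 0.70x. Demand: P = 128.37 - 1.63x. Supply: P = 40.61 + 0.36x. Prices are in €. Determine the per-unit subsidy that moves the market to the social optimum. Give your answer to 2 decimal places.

subsidy = €51.65 per unit

Social marginal benefit = demand + MEB = 130.98 - 0.93x.
Set SMB = MC: 130.98 - 0.93x = 40.61 + 0.36x → x* = 70.0543.
The Pigouvian subsidy equals MEB at x*: 2.61 + 0.70×70.0543 = 51.6480.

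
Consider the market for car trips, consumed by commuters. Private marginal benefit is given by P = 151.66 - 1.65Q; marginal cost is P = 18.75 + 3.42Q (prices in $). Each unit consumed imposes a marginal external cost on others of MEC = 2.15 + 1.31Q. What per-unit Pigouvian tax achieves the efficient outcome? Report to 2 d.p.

Social marginal benefit = demand − MEC = 149.51 - 2.96Q.
Set SMB = MC: 149.51 - 2.96Q = 18.75 + 3.42Q → Q* = 20.4953.
The Pigouvian tax equals MEC at Q*: 2.15 + 1.31×20.4953 = 28.9988.

tax = $29.00 per unit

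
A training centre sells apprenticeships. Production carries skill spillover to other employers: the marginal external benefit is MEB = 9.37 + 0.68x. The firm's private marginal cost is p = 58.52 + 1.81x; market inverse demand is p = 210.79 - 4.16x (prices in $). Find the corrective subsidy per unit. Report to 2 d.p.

Social marginal cost = private MC − MEB = 49.15 + 1.13x.
Set SMC = demand: 49.15 + 1.13x = 210.79 - 4.16x → x* = 30.5558.
The Pigouvian subsidy equals MEB at x*: 9.37 + 0.68×30.5558 = 30.1479.

subsidy = $30.15 per unit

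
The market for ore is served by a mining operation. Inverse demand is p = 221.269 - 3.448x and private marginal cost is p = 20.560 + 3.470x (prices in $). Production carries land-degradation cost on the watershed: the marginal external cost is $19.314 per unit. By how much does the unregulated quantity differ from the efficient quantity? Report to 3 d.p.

2.792 units

Market equilibrium (private): 20.560 + 3.470x = 221.269 - 3.448x → x_m = 29.0126.
Social marginal cost = private MC + MEC = 39.874 + 3.470x.
Set SMC = demand: 39.874 + 3.470x = 221.269 - 3.448x → x* = 26.2207.
Gap = |29.0126 − 26.2207| = 2.7919.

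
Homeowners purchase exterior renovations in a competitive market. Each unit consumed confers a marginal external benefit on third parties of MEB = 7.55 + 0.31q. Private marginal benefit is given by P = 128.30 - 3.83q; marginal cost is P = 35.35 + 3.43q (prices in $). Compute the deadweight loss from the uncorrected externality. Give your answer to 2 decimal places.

DWL = $9.55

Market equilibrium (private): 35.35 + 3.43q = 128.30 - 3.83q → q_m = 12.8030.
Social marginal benefit = demand + MEB = 135.85 - 3.52q.
Set SMB = MC: 135.85 - 3.52q = 35.35 + 3.43q → q* = 14.4604.
Between q* and q_m the wedge SMB − MC runs linearly from 0 to MEB(q_m), so the loss is a triangle.
DWL = ½ × 1.6574 × 11.5189 = 9.5457.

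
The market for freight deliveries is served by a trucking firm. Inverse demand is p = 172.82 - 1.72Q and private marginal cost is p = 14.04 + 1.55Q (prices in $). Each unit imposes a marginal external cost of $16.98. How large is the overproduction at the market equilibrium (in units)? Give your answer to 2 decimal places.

5.19 units

Market equilibrium (private): 14.04 + 1.55Q = 172.82 - 1.72Q → Q_m = 48.5566.
Social marginal cost = private MC + MEC = 31.02 + 1.55Q.
Set SMC = demand: 31.02 + 1.55Q = 172.82 - 1.72Q → Q* = 43.3639.
Gap = |48.5566 − 43.3639| = 5.1927.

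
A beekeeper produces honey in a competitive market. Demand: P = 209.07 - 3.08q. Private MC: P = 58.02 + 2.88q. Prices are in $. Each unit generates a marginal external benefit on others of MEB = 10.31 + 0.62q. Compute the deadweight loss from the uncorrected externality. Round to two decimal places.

Market equilibrium (private): 58.02 + 2.88q = 209.07 - 3.08q → q_m = 25.3440.
Social marginal cost = private MC − MEB = 47.71 + 2.26q.
Set SMC = demand: 47.71 + 2.26q = 209.07 - 3.08q → q* = 30.2172.
The loss is the area between SMC and demand from q* to q_m; with linear curves that's a triangle of height MEB(q_m).
DWL = ½ × 4.8732 × 26.0233 = 63.4084.

DWL = $63.41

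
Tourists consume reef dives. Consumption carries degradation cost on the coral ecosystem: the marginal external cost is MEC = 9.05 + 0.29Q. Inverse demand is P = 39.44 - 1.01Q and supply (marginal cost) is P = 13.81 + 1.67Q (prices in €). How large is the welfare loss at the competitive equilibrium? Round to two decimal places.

Market equilibrium (private): 13.81 + 1.67Q = 39.44 - 1.01Q → Q_m = 9.5634.
Social marginal benefit = demand − MEC = 30.39 - 1.30Q.
Set SMB = MC: 30.39 - 1.30Q = 13.81 + 1.67Q → Q* = 5.5825.
The loss is the area between SMB and MC from Q* to Q_m; with linear curves that's a triangle of height MEC(Q_m).
DWL = ½ × 3.9809 × 11.8234 = 23.5339.

DWL = €23.53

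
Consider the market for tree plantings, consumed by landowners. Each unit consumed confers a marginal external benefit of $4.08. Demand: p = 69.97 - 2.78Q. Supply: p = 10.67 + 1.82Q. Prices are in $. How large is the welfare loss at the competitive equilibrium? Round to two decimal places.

DWL = $1.81

Market equilibrium (private): 10.67 + 1.82Q = 69.97 - 2.78Q → Q_m = 12.8913.
Social marginal benefit = demand + MEB = 74.05 - 2.78Q.
Set SMB = MC: 74.05 - 2.78Q = 10.67 + 1.82Q → Q* = 13.7783.
The welfare-loss triangle has base |Q_m − Q*| and height MEB(Q_m) (the vertical gap between SMB and MC is zero at Q* and MEB at Q_m).
DWL = ½ × 0.8870 × 4.0800 = 1.8095.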